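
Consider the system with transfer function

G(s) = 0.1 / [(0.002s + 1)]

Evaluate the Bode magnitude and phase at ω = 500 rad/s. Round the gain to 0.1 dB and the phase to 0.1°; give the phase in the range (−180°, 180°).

-23.0 dB, -45.0°

At ω = 500 rad/s:
pole (1 + j500·0.002) = 1 + j1 → |·| ≈ 1.4142, ∠ ≈ 45.00°
|G| = 0.1 · 1 / (1.4142) ≈ 0.070711
Gain = 20 log₁₀(0.070711) ≈ -23.01 dB
∠G = (0°) − (45.00°) = -45.00°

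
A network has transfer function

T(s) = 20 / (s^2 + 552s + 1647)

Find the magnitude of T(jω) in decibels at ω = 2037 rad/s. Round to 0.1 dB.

Substitute s = j2037:
Numerator: 20 = 20 + j0
Denominator: (j2037)^2 + 552(j2037) + 1647 = -4147722 + j1124424
|N| = √(20² + 0²) ≈ 20, ∠N ≈ 0.00°
|D| = √(4147722² + 1124424²) ≈ 4.2974e+06, ∠D ≈ 164.83°
|T| = 20 / 4.2974e+06 ≈ 4.654e-06
Gain = 20 log₁₀(4.654e-06) ≈ -106.64 dB

-106.6 dB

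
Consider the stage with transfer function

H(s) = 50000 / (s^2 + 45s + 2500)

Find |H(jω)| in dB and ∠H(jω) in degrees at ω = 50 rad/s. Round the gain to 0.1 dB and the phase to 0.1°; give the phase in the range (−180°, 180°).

26.9 dB, -90.0°

At s = jω = j50:
quadratic: (j50)² + 45·j50 + 2500 = 0 + j2250 → |·| ≈ 2250, ∠ ≈ 90.00°
|H| = 50000 / 2250 ≈ 22.222
Gain = 20 log₁₀(22.222) ≈ 26.94 dB
∠H = 0.00° − 90.00° = -90.00°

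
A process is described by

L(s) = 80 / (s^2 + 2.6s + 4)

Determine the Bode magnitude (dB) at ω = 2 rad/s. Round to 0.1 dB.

23.7 dB

At s = jω = j2:
quadratic: (j2)² + 2.6·j2 + 4 = 0 + j5.2 → |·| ≈ 5.2, ∠ ≈ 90.00°
|L| = 80 / 5.2 ≈ 15.385
Gain = 20 log₁₀(15.385) ≈ 23.74 dB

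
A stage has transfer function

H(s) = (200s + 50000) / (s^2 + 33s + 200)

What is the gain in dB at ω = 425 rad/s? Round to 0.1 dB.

-5.3 dB

Substitute s = j425:
Numerator: 200(j425) + 50000 = 50000 + j85000
Denominator: (j425)^2 + 33(j425) + 200 = -180425 + j14025
|N| = √(50000² + 85000²) ≈ 98615, ∠N ≈ 59.53°
|D| = √(180425² + 14025²) ≈ 1.8097e+05, ∠D ≈ 175.56°
|H| = 98615 / 1.8097e+05 ≈ 0.54492
Gain = 20 log₁₀(0.54492) ≈ -5.27 dB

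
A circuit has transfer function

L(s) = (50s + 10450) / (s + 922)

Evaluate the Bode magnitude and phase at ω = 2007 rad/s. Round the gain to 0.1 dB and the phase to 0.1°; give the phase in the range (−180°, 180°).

Substitute s = j2007:
Numerator: 50(j2007) + 10450 = 10450 + j100350
Denominator: (j2007) + 922 = 922 + j2007
|N| = √(10450² + 100350²) ≈ 1.0089e+05, ∠N ≈ 84.05°
|D| = √(922² + 2007²) ≈ 2208.6, ∠D ≈ 65.33°
|L| = 1.0089e+05 / 2208.6 ≈ 45.681
Gain = 20 log₁₀(45.681) ≈ 33.19 dB
∠L = 84.05° − 65.33° = 18.72°

33.2 dB, 18.7°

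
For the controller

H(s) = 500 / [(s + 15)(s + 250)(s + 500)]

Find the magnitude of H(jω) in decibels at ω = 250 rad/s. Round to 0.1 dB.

-99.9 dB

At s = jω = j250:
pole (s+15): 15 + j250 → |·| = √(15²+250²) = √62725 ≈ 250.45, ∠ = arctan(250/15) ≈ 86.57°
pole (s+250): 250 + j250 → |·| = √(250²+250²) = √125000 ≈ 353.55, ∠ = arctan(250/250) ≈ 45.00°
pole (s+500): 500 + j250 → |·| = √(500²+250²) = √312500 ≈ 559.02, ∠ = arctan(250/500) ≈ 26.57°
|H| = 500 / 4.9499e+07 ≈ 1.0101e-05
Gain = 20 log₁₀(1.0101e-05) ≈ -99.91 dB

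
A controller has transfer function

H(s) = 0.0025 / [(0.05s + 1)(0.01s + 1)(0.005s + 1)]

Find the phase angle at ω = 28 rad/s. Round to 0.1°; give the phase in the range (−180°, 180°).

-78.1°

At ω = 28 rad/s:
pole (1 + j28·0.05) = 1 + j1.4 → |·| ≈ 1.7205, ∠ ≈ 54.46°
pole (1 + j28·0.01) = 1 + j0.28 → |·| ≈ 1.0385, ∠ ≈ 15.64°
pole (1 + j28·0.005) = 1 + j0.14 → |·| ≈ 1.0098, ∠ ≈ 7.97°
∠H = (0°) − (54.46° + 15.64° + 7.97°) = -78.07°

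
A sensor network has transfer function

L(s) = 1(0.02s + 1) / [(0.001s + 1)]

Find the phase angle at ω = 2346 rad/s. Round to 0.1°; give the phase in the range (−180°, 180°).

At ω = 2346 rad/s:
zero (1 + j2346·0.02) = 1 + j46.92 → |·| ≈ 46.931, ∠ ≈ 88.78°
pole (1 + j2346·0.001) = 1 + j2.346 → |·| ≈ 2.5502, ∠ ≈ 66.91°
∠L = (88.78°) − (66.91°) = 21.87°

21.9°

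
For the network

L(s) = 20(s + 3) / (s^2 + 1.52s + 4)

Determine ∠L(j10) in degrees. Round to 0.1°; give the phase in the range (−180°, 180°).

-97.7°

At s = jω = j10:
zero (s+3): 3 + j10 → |·| = √(3²+10²) = √109 ≈ 10.44, ∠ = arctan(10/3) ≈ 73.30°
quadratic: (j10)² + 1.52·j10 + 4 = -96 + j15.2 → |·| ≈ 97.196, ∠ ≈ 171.00°
∠L = 73.30° − 171.00° = -97.70°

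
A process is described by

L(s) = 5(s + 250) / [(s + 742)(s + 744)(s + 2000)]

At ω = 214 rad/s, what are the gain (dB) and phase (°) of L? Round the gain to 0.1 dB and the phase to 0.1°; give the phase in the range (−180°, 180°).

At s = jω = j214:
zero (s+250): 250 + j214 → |·| = √(250²+214²) = √108296 ≈ 329.08, ∠ = arctan(214/250) ≈ 40.56°
pole (s+742): 742 + j214 → |·| = √(742²+214²) = √596360 ≈ 772.24, ∠ = arctan(214/742) ≈ 16.09°
pole (s+744): 744 + j214 → |·| = √(744²+214²) = √599332 ≈ 774.17, ∠ = arctan(214/744) ≈ 16.05°
pole (s+2000): 2000 + j214 → |·| = √(2000²+214²) = √4045796 ≈ 2011.4, ∠ = arctan(214/2000) ≈ 6.11°
|L| = 5 · 329.08 / 1.2025e+09 ≈ 1.3683e-06
Gain = 20 log₁₀(1.3683e-06) ≈ -117.28 dB
∠L = 40.56° − 38.25° = 2.31°

-117.3 dB, 2.3°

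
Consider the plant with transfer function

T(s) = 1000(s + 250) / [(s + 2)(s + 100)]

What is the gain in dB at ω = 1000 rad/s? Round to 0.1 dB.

0.2 dB

At s = jω = j1000:
zero (s+250): 250 + j1000 → |·| = √(250²+1000²) = √1062500 ≈ 1030.8, ∠ = arctan(1000/250) ≈ 75.96°
pole (s+2): 2 + j1000 → |·| = √(2²+1000²) = √1000004 ≈ 1000, ∠ = arctan(1000/2) ≈ 89.89°
pole (s+100): 100 + j1000 → |·| = √(100²+1000²) = √1010000 ≈ 1005, ∠ = arctan(1000/100) ≈ 84.29°
|T| = 1000 · 1030.8 / 1.005e+06 ≈ 1.0257
Gain = 20 log₁₀(1.0257) ≈ 0.22 dB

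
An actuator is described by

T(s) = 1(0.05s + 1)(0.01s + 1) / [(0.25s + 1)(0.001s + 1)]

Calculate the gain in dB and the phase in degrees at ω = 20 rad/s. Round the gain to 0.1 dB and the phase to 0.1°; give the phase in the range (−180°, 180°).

At ω = 20 rad/s:
zero (1 + j20·0.05) = 1 + j1 → |·| ≈ 1.4142, ∠ ≈ 45.00°
zero (1 + j20·0.01) = 1 + j0.2 → |·| ≈ 1.0198, ∠ ≈ 11.31°
pole (1 + j20·0.25) = 1 + j5 → |·| ≈ 5.099, ∠ ≈ 78.69°
pole (1 + j20·0.001) = 1 + j0.02 → |·| ≈ 1.0002, ∠ ≈ 1.15°
|T| = 1 · 1.4142 · 1.0198 / (5.099 · 1.0002) ≈ 0.28278
Gain = 20 log₁₀(0.28278) ≈ -10.97 dB
∠T = (45.00° + 11.31°) − (78.69° + 1.15°) = -23.53°

-11.0 dB, -23.5°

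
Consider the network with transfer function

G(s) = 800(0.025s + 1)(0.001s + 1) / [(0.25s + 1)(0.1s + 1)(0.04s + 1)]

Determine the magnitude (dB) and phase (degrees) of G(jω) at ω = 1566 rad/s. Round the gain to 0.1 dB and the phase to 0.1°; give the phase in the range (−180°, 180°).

-36.4 dB, -122.6°

At ω = 1566 rad/s:
zero (1 + j1566·0.025) = 1 + j39.15 → |·| ≈ 39.163, ∠ ≈ 88.54°
zero (1 + j1566·0.001) = 1 + j1.566 → |·| ≈ 1.8581, ∠ ≈ 57.44°
pole (1 + j1566·0.25) = 1 + j391.5 → |·| ≈ 391.5, ∠ ≈ 89.85°
pole (1 + j1566·0.1) = 1 + j156.6 → |·| ≈ 156.6, ∠ ≈ 89.63°
pole (1 + j1566·0.04) = 1 + j62.64 → |·| ≈ 62.648, ∠ ≈ 89.09°
|G| = 800 · 39.163 · 1.8581 / (391.5 · 156.6 · 62.648) ≈ 0.015157
Gain = 20 log₁₀(0.015157) ≈ -36.39 dB
∠G = (88.54° + 57.44°) − (89.85° + 89.63° + 89.09°) = -122.59°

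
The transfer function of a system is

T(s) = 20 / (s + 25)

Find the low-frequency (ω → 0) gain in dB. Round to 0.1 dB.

-1.9 dB

T(0) = 20 / (25) = 0.8
20 log₁₀(0.8) ≈ -1.94 dB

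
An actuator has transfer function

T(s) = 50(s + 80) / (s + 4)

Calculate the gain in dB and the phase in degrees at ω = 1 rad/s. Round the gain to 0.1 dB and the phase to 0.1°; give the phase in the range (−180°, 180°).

At s = jω = j1:
zero (s+80): 80 + j1 → |·| = √(80²+1²) = √6401 ≈ 80.006, ∠ = arctan(1/80) ≈ 0.72°
pole (s+4): 4 + j1 → |·| = √(4²+1²) = √17 ≈ 4.1231, ∠ = arctan(1/4) ≈ 14.04°
|T| = 50 · 80.006 / 4.1231 ≈ 970.22
Gain = 20 log₁₀(970.22) ≈ 59.74 dB
∠T = 0.72° − 14.04° = -13.32°

59.7 dB, -13.3°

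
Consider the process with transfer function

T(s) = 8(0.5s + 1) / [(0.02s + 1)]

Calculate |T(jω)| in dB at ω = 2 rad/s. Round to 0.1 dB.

21.1 dB

At ω = 2 rad/s:
zero (1 + j2·0.5) = 1 + j1 → |·| ≈ 1.4142, ∠ ≈ 45.00°
pole (1 + j2·0.02) = 1 + j0.04 → |·| ≈ 1.0008, ∠ ≈ 2.29°
|T| = 8 · 1.4142 / (1.0008) ≈ 11.305
Gain = 20 log₁₀(11.305) ≈ 21.07 dB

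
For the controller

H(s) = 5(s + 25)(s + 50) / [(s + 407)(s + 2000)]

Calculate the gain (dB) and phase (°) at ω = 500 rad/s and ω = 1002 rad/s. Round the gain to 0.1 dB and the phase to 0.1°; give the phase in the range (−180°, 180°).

ω = 500: -0.5 dB, 106.5°; ω = 1002: 6.4 dB, 81.2°

At s = jω = j500:
zero (s+25): 25 + j500 → |·| = √(25²+500²) = √250625 ≈ 500.62, ∠ = arctan(500/25) ≈ 87.14°
zero (s+50): 50 + j500 → |·| = √(50²+500²) = √252500 ≈ 502.49, ∠ = arctan(500/50) ≈ 84.29°
pole (s+407): 407 + j500 → |·| = √(407²+500²) = √415649 ≈ 644.71, ∠ = arctan(500/407) ≈ 50.85°
pole (s+2000): 2000 + j500 → |·| = √(2000²+500²) = √4250000 ≈ 2061.6, ∠ = arctan(500/2000) ≈ 14.04°
|H| = 5 · 2.5156e+05 / 1.3291e+06 ≈ 0.94635
Gain = 20 log₁₀(0.94635) ≈ -0.48 dB
∠H = 171.43° − 64.89° = 106.54°

At s = jω = j1002:
zero (s+25): 25 + j1002 → |·| = √(25²+1002²) = √1004629 ≈ 1002.3, ∠ = arctan(1002/25) ≈ 88.57°
zero (s+50): 50 + j1002 → |·| = √(50²+1002²) = √1006504 ≈ 1003.2, ∠ = arctan(1002/50) ≈ 87.14°
pole (s+407): 407 + j1002 → |·| = √(407²+1002²) = √1169653 ≈ 1081.5, ∠ = arctan(1002/407) ≈ 67.89°
pole (s+2000): 2000 + j1002 → |·| = √(2000²+1002²) = √5004004 ≈ 2237, ∠ = arctan(1002/2000) ≈ 26.61°
|H| = 5 · 1.0055e+06 / 2.4193e+06 ≈ 2.0781
Gain = 20 log₁₀(2.0781) ≈ 6.35 dB
∠H = 175.71° − 94.50° = 81.21°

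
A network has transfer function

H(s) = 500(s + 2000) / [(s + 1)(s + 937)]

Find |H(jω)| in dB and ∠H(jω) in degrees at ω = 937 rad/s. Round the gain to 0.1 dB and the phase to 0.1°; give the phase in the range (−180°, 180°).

At s = jω = j937:
zero (s+2000): 2000 + j937 → |·| = √(2000²+937²) = √4877969 ≈ 2208.6, ∠ = arctan(937/2000) ≈ 25.10°
pole (s+1): 1 + j937 → |·| = √(1²+937²) = √877970 ≈ 937, ∠ = arctan(937/1) ≈ 89.94°
pole (s+937): 937 + j937 → |·| = √(937²+937²) = √1755938 ≈ 1325.1, ∠ = arctan(937/937) ≈ 45.00°
|H| = 500 · 2208.6 / 1.2416e+06 ≈ 0.88942
Gain = 20 log₁₀(0.88942) ≈ -1.02 dB
∠H = 25.10° − 134.94° = -109.84°

-1.0 dB, -109.8°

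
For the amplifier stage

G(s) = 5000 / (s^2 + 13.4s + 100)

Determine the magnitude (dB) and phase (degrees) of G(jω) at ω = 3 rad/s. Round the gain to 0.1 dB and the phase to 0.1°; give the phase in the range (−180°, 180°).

34.0 dB, -23.8°

At s = jω = j3:
quadratic: (j3)² + 13.4·j3 + 100 = 91 + j40.2 → |·| ≈ 99.484, ∠ ≈ 23.83°
|G| = 5000 / 99.484 ≈ 50.259
Gain = 20 log₁₀(50.259) ≈ 34.02 dB
∠G = 0.00° − 23.83° = -23.83°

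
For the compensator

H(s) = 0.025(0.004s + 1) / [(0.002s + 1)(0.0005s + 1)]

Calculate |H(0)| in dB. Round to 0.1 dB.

H(0) = 0.025 · 1 / 1 = 0.025
20 log₁₀(0.025) ≈ -32.04 dB

-32.0 dB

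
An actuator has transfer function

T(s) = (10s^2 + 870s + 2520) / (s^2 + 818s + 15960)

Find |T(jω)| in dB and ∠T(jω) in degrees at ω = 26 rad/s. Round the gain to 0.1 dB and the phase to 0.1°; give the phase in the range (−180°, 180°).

-1.1 dB, 46.3°

Substitute s = j26:
Numerator: 10(j26)^2 + 870(j26) + 2520 = -4240 + j22620
Denominator: (j26)^2 + 818(j26) + 15960 = 15284 + j21268
|N| = √(4240² + 22620²) ≈ 23014, ∠N ≈ 100.62°
|D| = √(15284² + 21268²) ≈ 26190, ∠D ≈ 54.30°
|T| = 23014 / 26190 ≈ 0.87873
Gain = 20 log₁₀(0.87873) ≈ -1.12 dB
∠T = 100.62° − 54.30° = 46.32°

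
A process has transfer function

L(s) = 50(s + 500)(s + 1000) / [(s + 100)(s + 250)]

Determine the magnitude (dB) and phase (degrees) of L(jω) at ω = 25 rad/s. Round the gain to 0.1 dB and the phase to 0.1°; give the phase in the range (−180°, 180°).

59.7 dB, -15.5°

At s = jω = j25:
zero (s+500): 500 + j25 → |·| = √(500²+25²) = √250625 ≈ 500.62, ∠ = arctan(25/500) ≈ 2.86°
zero (s+1000): 1000 + j25 → |·| = √(1000²+25²) = √1000625 ≈ 1000.3, ∠ = arctan(25/1000) ≈ 1.43°
pole (s+100): 100 + j25 → |·| = √(100²+25²) = √10625 ≈ 103.08, ∠ = arctan(25/100) ≈ 14.04°
pole (s+250): 250 + j25 → |·| = √(250²+25²) = √63125 ≈ 251.25, ∠ = arctan(25/250) ≈ 5.71°
|L| = 50 · 5.0077e+05 / 25899 ≈ 966.77
Gain = 20 log₁₀(966.77) ≈ 59.71 dB
∠L = 4.29° − 19.75° = -15.46°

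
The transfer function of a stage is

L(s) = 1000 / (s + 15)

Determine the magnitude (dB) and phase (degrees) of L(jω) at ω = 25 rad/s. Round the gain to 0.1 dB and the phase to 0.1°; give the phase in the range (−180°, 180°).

30.7 dB, -59.0°

Substitute s = j25:
Numerator: 1000 = 1000 + j0
Denominator: (j25) + 15 = 15 + j25
|N| = √(1000² + 0²) ≈ 1000, ∠N ≈ 0.00°
|D| = √(15² + 25²) ≈ 29.155, ∠D ≈ 59.04°
|L| = 1000 / 29.155 ≈ 34.299
Gain = 20 log₁₀(34.299) ≈ 30.71 dB
∠L = 0.00° − 59.04° = -59.04°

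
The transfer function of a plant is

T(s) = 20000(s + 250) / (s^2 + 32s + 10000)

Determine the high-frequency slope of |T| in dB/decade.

-20 dB/decade

Each pole contributes −20 dB/decade at high frequency; each zero contributes +20 dB/decade.
Net: 1 zero(s) − 2 pole(s) → -20 dB/decade.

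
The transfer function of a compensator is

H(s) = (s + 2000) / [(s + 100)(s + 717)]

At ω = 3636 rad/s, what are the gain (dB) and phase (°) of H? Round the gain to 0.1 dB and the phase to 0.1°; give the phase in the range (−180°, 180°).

-70.2 dB, -106.1°

At s = jω = j3636:
zero (s+2000): 2000 + j3636 → |·| = √(2000²+3636²) = √17220496 ≈ 4149.8, ∠ = arctan(3636/2000) ≈ 61.19°
pole (s+100): 100 + j3636 → |·| = √(100²+3636²) = √13230496 ≈ 3637.4, ∠ = arctan(3636/100) ≈ 88.42°
pole (s+717): 717 + j3636 → |·| = √(717²+3636²) = √13734585 ≈ 3706, ∠ = arctan(3636/717) ≈ 78.84°
|H| = 1 · 4149.8 / 1.348e+07 ≈ 0.00030785
Gain = 20 log₁₀(0.00030785) ≈ -70.23 dB
∠H = 61.19° − 167.26° = -106.07°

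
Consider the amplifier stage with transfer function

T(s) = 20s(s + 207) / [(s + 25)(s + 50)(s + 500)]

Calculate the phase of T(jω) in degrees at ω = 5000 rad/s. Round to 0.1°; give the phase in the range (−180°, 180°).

At s = jω = j5000:
zero (s+207): 207 + j5000 → |·| = √(207²+5000²) = √25042849 ≈ 5004.3, ∠ = arctan(5000/207) ≈ 87.63°
zero at origin: s = j5000 → |·| = 5000, ∠ = 90.00°
pole (s+25): 25 + j5000 → |·| = √(25²+5000²) = √25000625 ≈ 5000.1, ∠ = arctan(5000/25) ≈ 89.71°
pole (s+50): 50 + j5000 → |·| = √(50²+5000²) = √25002500 ≈ 5000.2, ∠ = arctan(5000/50) ≈ 89.43°
pole (s+500): 500 + j5000 → |·| = √(500²+5000²) = √25250000 ≈ 5024.9, ∠ = arctan(5000/500) ≈ 84.29°
∠T = 177.63° − 263.43° = -85.80°

-85.8°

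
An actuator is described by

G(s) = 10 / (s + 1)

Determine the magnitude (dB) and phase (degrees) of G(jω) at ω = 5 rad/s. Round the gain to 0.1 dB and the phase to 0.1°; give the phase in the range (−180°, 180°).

At s = jω = j5:
pole (s+1): 1 + j5 → |·| = √(1²+5²) = √26 ≈ 5.099, ∠ = arctan(5/1) ≈ 78.69°
|G| = 10 / 5.099 ≈ 1.9612
Gain = 20 log₁₀(1.9612) ≈ 5.85 dB
∠G = 0.00° − 78.69° = -78.69°

5.9 dB, -78.7°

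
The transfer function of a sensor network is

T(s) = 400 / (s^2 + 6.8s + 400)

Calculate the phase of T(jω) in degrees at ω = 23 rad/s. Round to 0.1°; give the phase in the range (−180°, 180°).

At s = jω = j23:
quadratic: (j23)² + 6.8·j23 + 400 = -129 + j156.4 → |·| ≈ 202.74, ∠ ≈ 129.52°
∠T = 0.00° − 129.52° = -129.52°

-129.5°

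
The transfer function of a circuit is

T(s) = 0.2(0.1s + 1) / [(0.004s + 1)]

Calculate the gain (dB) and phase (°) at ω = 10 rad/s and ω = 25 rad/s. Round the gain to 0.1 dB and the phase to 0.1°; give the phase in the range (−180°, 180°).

ω = 10: -11.0 dB, 42.7°; ω = 25: -5.4 dB, 62.5°

At ω = 10 rad/s:
zero (1 + j10·0.1) = 1 + j1 → |·| ≈ 1.4142, ∠ ≈ 45.00°
pole (1 + j10·0.004) = 1 + j0.04 → |·| ≈ 1.0008, ∠ ≈ 2.29°
|T| = 0.2 · 1.4142 / (1.0008) ≈ 0.28261
Gain = 20 log₁₀(0.28261) ≈ -10.98 dB
∠T = (45.00°) − (2.29°) = 42.71°

At ω = 25 rad/s:
zero (1 + j25·0.1) = 1 + j2.5 → |·| ≈ 2.6926, ∠ ≈ 68.20°
pole (1 + j25·0.004) = 1 + j0.1 → |·| ≈ 1.005, ∠ ≈ 5.71°
|T| = 0.2 · 2.6926 / (1.005) ≈ 0.53584
Gain = 20 log₁₀(0.53584) ≈ -5.42 dB
∠T = (68.20°) − (5.71°) = 62.49°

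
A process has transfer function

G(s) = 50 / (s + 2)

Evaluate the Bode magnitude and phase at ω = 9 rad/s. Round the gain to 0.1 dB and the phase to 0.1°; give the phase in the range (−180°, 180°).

Substitute s = j9:
Numerator: 50 = 50 + j0
Denominator: (j9) + 2 = 2 + j9
|N| = √(50² + 0²) ≈ 50, ∠N ≈ 0.00°
|D| = √(2² + 9²) ≈ 9.2195, ∠D ≈ 77.47°
|G| = 50 / 9.2195 ≈ 5.4233
Gain = 20 log₁₀(5.4233) ≈ 14.69 dB
∠G = 0.00° − 77.47° = -77.47°

14.7 dB, -77.5°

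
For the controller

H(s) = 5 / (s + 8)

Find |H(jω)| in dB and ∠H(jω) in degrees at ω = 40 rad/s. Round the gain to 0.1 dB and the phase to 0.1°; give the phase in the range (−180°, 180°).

At s = jω = j40:
pole (s+8): 8 + j40 → |·| = √(8²+40²) = √1664 ≈ 40.792, ∠ = arctan(40/8) ≈ 78.69°
|H| = 5 / 40.792 ≈ 0.12257
Gain = 20 log₁₀(0.12257) ≈ -18.23 dB
∠H = 0.00° − 78.69° = -78.69°

-18.2 dB, -78.7°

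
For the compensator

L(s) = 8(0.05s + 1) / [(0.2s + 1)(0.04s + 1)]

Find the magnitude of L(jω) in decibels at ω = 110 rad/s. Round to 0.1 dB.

At ω = 110 rad/s:
zero (1 + j110·0.05) = 1 + j5.5 → |·| ≈ 5.5902, ∠ ≈ 79.70°
pole (1 + j110·0.2) = 1 + j22 → |·| ≈ 22.023, ∠ ≈ 87.40°
pole (1 + j110·0.04) = 1 + j4.4 → |·| ≈ 4.5122, ∠ ≈ 77.20°
|L| = 8 · 5.5902 / (22.023 · 4.5122) ≈ 0.45004
Gain = 20 log₁₀(0.45004) ≈ -6.93 dB

-6.9 dB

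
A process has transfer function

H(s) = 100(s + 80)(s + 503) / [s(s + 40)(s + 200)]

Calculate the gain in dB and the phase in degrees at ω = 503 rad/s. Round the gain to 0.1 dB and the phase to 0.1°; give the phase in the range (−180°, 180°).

-11.6 dB, -117.8°

At s = jω = j503:
zero (s+80): 80 + j503 → |·| = √(80²+503²) = √259409 ≈ 509.32, ∠ = arctan(503/80) ≈ 80.96°
zero (s+503): 503 + j503 → |·| = √(503²+503²) = √506018 ≈ 711.35, ∠ = arctan(503/503) ≈ 45.00°
pole (s+40): 40 + j503 → |·| = √(40²+503²) = √254609 ≈ 504.59, ∠ = arctan(503/40) ≈ 85.45°
pole (s+200): 200 + j503 → |·| = √(200²+503²) = √293009 ≈ 541.3, ∠ = arctan(503/200) ≈ 68.32°
pole at origin: |s| = 503, ∠ = 90.00° (in denominator)
|H| = 100 · 3.623e+05 / 1.3739e+08 ≈ 0.2637
Gain = 20 log₁₀(0.2637) ≈ -11.58 dB
∠H = 125.96° − 243.77° = -117.81°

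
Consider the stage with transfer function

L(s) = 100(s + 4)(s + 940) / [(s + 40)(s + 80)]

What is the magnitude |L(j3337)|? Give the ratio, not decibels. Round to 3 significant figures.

104

At s = jω = j3337:
zero (s+4): 4 + j3337 → |·| = √(4²+3337²) = √11135585 ≈ 3337, ∠ = arctan(3337/4) ≈ 89.93°
zero (s+940): 940 + j3337 → |·| = √(940²+3337²) = √12019169 ≈ 3466.9, ∠ = arctan(3337/940) ≈ 74.27°
pole (s+40): 40 + j3337 → |·| = √(40²+3337²) = √11137169 ≈ 3337.2, ∠ = arctan(3337/40) ≈ 89.31°
pole (s+80): 80 + j3337 → |·| = √(80²+3337²) = √11141969 ≈ 3338, ∠ = arctan(3337/80) ≈ 88.63°
|L| = 100 · 1.1569e+07 / 1.114e+07 ≈ 103.85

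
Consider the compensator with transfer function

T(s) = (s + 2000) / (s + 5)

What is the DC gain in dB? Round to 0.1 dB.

52.0 dB

T(0) = 2000 / 5 = 400
20 log₁₀(400) ≈ 52.04 dB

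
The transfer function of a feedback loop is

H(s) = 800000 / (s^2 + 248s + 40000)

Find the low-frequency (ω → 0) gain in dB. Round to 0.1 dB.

H(0) = 800000 / 40000 = 20
20 log₁₀(20) ≈ 26.02 dB

26.0 dB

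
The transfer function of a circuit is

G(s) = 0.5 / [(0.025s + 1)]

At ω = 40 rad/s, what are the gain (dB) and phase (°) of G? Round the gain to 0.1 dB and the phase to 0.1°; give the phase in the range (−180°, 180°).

At ω = 40 rad/s:
pole (1 + j40·0.025) = 1 + j1 → |·| ≈ 1.4142, ∠ ≈ 45.00°
|G| = 0.5 · 1 / (1.4142) ≈ 0.35356
Gain = 20 log₁₀(0.35356) ≈ -9.03 dB
∠G = (0°) − (45.00°) = -45.00°

-9.0 dB, -45.0°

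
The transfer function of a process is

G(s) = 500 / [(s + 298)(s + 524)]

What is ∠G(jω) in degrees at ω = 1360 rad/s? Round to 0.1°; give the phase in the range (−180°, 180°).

At s = jω = j1360:
pole (s+298): 298 + j1360 → |·| = √(298²+1360²) = √1938404 ≈ 1392.3, ∠ = arctan(1360/298) ≈ 77.64°
pole (s+524): 524 + j1360 → |·| = √(524²+1360²) = √2124176 ≈ 1457.5, ∠ = arctan(1360/524) ≈ 68.93°
∠G = 0.00° − 146.57° = -146.57°

-146.6°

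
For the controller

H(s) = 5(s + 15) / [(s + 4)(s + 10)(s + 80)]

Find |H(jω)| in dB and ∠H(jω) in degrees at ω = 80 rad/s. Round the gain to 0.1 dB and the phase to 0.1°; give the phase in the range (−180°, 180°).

-65.1 dB, -135.6°

At s = jω = j80:
zero (s+15): 15 + j80 → |·| = √(15²+80²) = √6625 ≈ 81.394, ∠ = arctan(80/15) ≈ 79.38°
pole (s+4): 4 + j80 → |·| = √(4²+80²) = √6416 ≈ 80.1, ∠ = arctan(80/4) ≈ 87.14°
pole (s+10): 10 + j80 → |·| = √(10²+80²) = √6500 ≈ 80.623, ∠ = arctan(80/10) ≈ 82.87°
pole (s+80): 80 + j80 → |·| = √(80²+80²) = √12800 ≈ 113.14, ∠ = arctan(80/80) ≈ 45.00°
|H| = 5 · 81.394 / 7.3065e+05 ≈ 0.000557
Gain = 20 log₁₀(0.000557) ≈ -65.08 dB
∠H = 79.38° − 215.01° = -135.63°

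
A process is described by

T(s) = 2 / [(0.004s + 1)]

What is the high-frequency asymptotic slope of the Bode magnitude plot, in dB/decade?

Each pole contributes −20 dB/decade at high frequency; each zero contributes +20 dB/decade.
Net: 0 zero(s) − 1 pole(s) → -20 dB/decade.

-20 dB/decade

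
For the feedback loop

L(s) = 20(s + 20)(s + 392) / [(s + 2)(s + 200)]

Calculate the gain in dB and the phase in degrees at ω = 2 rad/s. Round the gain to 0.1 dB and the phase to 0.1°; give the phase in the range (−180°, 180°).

48.9 dB, -39.6°

At s = jω = j2:
zero (s+20): 20 + j2 → |·| = √(20²+2²) = √404 ≈ 20.1, ∠ = arctan(2/20) ≈ 5.71°
zero (s+392): 392 + j2 → |·| = √(392²+2²) = √153668 ≈ 392.01, ∠ = arctan(2/392) ≈ 0.29°
pole (s+2): 2 + j2 → |·| = √(2²+2²) = √8 ≈ 2.8284, ∠ = arctan(2/2) ≈ 45.00°
pole (s+200): 200 + j2 → |·| = √(200²+2²) = √40004 ≈ 200.01, ∠ = arctan(2/200) ≈ 0.57°
|L| = 20 · 7879.4 / 565.71 ≈ 278.57
Gain = 20 log₁₀(278.57) ≈ 48.90 dB
∠L = 6.00° − 45.57° = -39.57°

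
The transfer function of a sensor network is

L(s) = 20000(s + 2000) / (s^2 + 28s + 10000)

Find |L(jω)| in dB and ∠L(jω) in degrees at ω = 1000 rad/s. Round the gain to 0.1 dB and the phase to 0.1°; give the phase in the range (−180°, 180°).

At s = jω = j1000:
zero (s+2000): 2000 + j1000 → |·| = √(2000²+1000²) = √5000000 ≈ 2236.1, ∠ = arctan(1000/2000) ≈ 26.57°
quadratic: (j1000)² + 28·j1000 + 10000 = -990000 + j28000 → |·| ≈ 9.904e+05, ∠ ≈ 178.38°
|L| = 20000 · 2236.1 / 9.904e+05 ≈ 45.155
Gain = 20 log₁₀(45.155) ≈ 33.09 dB
∠L = 26.57° − 178.38° = -151.81°

33.1 dB, -151.8°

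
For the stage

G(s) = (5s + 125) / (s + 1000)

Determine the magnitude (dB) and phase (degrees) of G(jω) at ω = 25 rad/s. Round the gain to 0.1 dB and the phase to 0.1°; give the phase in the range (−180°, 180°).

-15.1 dB, 43.6°

Substitute s = j25:
Numerator: 5(j25) + 125 = 125 + j125
Denominator: (j25) + 1000 = 1000 + j25
|N| = √(125² + 125²) ≈ 176.78, ∠N ≈ 45.00°
|D| = √(1000² + 25²) ≈ 1000.3, ∠D ≈ 1.43°
|G| = 176.78 / 1000.3 ≈ 0.17673
Gain = 20 log₁₀(0.17673) ≈ -15.05 dB
∠G = 45.00° − 1.43° = 43.57°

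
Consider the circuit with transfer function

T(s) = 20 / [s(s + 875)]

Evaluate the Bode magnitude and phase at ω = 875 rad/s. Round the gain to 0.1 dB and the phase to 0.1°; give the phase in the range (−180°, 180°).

-94.7 dB, -135.0°

At s = jω = j875:
pole (s+875): 875 + j875 → |·| = √(875²+875²) = √1531250 ≈ 1237.4, ∠ = arctan(875/875) ≈ 45.00°
pole at origin: |s| = 875, ∠ = 90.00° (in denominator)
|T| = 20 / 1.0827e+06 ≈ 1.8472e-05
Gain = 20 log₁₀(1.8472e-05) ≈ -94.67 dB
∠T = 0.00° − 135.00° = -135.00°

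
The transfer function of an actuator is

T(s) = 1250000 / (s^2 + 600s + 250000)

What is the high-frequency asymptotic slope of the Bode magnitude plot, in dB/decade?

Each pole contributes −20 dB/decade at high frequency; each zero contributes +20 dB/decade.
Net: 0 zero(s) − 2 pole(s) → -40 dB/decade.

-40 dB/decade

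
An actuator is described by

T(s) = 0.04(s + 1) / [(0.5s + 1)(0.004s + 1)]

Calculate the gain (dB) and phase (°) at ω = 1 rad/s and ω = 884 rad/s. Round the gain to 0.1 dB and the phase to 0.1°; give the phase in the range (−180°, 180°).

ω = 1: -25.9 dB, 18.2°; ω = 884: -33.2 dB, -74.1°

At ω = 1 rad/s:
zero (1 + j1·1) = 1 + j1 → |·| ≈ 1.4142, ∠ ≈ 45.00°
pole (1 + j1·0.5) = 1 + j0.5 → |·| ≈ 1.118, ∠ ≈ 26.57°
pole (1 + j1·0.004) = 1 + j0.004 → |·| ≈ 1, ∠ ≈ 0.23°
|T| = 0.04 · 1.4142 / (1.118 · 1) ≈ 0.050597
Gain = 20 log₁₀(0.050597) ≈ -25.92 dB
∠T = (45.00°) − (26.57° + 0.23°) = 18.20°

At ω = 884 rad/s:
zero (1 + j884·1) = 1 + j884 → |·| ≈ 884, ∠ ≈ 89.94°
pole (1 + j884·0.5) = 1 + j442 → |·| ≈ 442, ∠ ≈ 89.87°
pole (1 + j884·0.004) = 1 + j3.536 → |·| ≈ 3.6747, ∠ ≈ 74.21°
|T| = 0.04 · 884 / (442 · 3.6747) ≈ 0.02177
Gain = 20 log₁₀(0.02177) ≈ -33.24 dB
∠T = (89.94°) − (89.87° + 74.21°) = -74.14°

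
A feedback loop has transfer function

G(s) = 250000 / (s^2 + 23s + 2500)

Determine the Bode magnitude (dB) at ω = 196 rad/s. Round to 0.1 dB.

16.8 dB

At s = jω = j196:
quadratic: (j196)² + 23·j196 + 2500 = -35916 + j4508 → |·| ≈ 36198, ∠ ≈ 172.85°
|G| = 250000 / 36198 ≈ 6.9065
Gain = 20 log₁₀(6.9065) ≈ 16.79 dB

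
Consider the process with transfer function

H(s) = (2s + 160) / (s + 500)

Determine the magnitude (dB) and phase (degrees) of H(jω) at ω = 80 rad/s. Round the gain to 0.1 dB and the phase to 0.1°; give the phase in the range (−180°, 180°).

Substitute s = j80:
Numerator: 2(j80) + 160 = 160 + j160
Denominator: (j80) + 500 = 500 + j80
|N| = √(160² + 160²) ≈ 226.27, ∠N ≈ 45.00°
|D| = √(500² + 80²) ≈ 506.36, ∠D ≈ 9.09°
|H| = 226.27 / 506.36 ≈ 0.44686
Gain = 20 log₁₀(0.44686) ≈ -7.00 dB
∠H = 45.00° − 9.09° = 35.91°

-7.0 dB, 35.9°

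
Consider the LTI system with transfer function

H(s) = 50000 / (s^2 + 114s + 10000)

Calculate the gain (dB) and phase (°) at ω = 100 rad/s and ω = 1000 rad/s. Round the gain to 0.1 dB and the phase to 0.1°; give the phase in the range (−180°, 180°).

At s = jω = j100:
quadratic: (j100)² + 114·j100 + 10000 = 0 + j11400 → |·| ≈ 11400, ∠ ≈ 90.00°
|H| = 50000 / 11400 ≈ 4.386
Gain = 20 log₁₀(4.386) ≈ 12.84 dB
∠H = 0.00° − 90.00° = -90.00°

At s = jω = j1000:
quadratic: (j1000)² + 114·j1000 + 10000 = -990000 + j114000 → |·| ≈ 9.9654e+05, ∠ ≈ 173.43°
|H| = 50000 / 9.9654e+05 ≈ 0.050174
Gain = 20 log₁₀(0.050174) ≈ -25.99 dB
∠H = 0.00° − 173.43° = -173.43°

ω = 100: 12.8 dB, -90.0°; ω = 1000: -26.0 dB, -173.4°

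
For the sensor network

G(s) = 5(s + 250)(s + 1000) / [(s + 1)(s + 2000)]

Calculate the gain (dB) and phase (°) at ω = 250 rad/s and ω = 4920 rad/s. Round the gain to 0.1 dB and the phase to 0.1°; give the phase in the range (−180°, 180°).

At s = jω = j250:
zero (s+250): 250 + j250 → |·| = √(250²+250²) = √125000 ≈ 353.55, ∠ = arctan(250/250) ≈ 45.00°
zero (s+1000): 1000 + j250 → |·| = √(1000²+250²) = √1062500 ≈ 1030.8, ∠ = arctan(250/1000) ≈ 14.04°
pole (s+1): 1 + j250 → |·| = √(1²+250²) = √62501 ≈ 250, ∠ = arctan(250/1) ≈ 89.77°
pole (s+2000): 2000 + j250 → |·| = √(2000²+250²) = √4062500 ≈ 2015.6, ∠ = arctan(250/2000) ≈ 7.13°
|G| = 5 · 3.6444e+05 / 5.039e+05 ≈ 3.6162
Gain = 20 log₁₀(3.6162) ≈ 11.17 dB
∠G = 59.04° − 96.90° = -37.86°

At s = jω = j4920:
zero (s+250): 250 + j4920 → |·| = √(250²+4920²) = √24268900 ≈ 4926.3, ∠ = arctan(4920/250) ≈ 87.09°
zero (s+1000): 1000 + j4920 → |·| = √(1000²+4920²) = √25206400 ≈ 5020.6, ∠ = arctan(4920/1000) ≈ 78.51°
pole (s+1): 1 + j4920 → |·| = √(1²+4920²) = √24206401 ≈ 4920, ∠ = arctan(4920/1) ≈ 89.99°
pole (s+2000): 2000 + j4920 → |·| = √(2000²+4920²) = √28206400 ≈ 5311, ∠ = arctan(4920/2000) ≈ 67.88°
|G| = 5 · 2.4733e+07 / 2.613e+07 ≈ 4.7327
Gain = 20 log₁₀(4.7327) ≈ 13.50 dB
∠G = 165.60° − 157.87° = 7.73°

ω = 250: 11.2 dB, -37.9°; ω = 4920: 13.5 dB, 7.7°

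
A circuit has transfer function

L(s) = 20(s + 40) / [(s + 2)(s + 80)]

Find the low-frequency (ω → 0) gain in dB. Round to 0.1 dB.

L(0) = 20·40 / (2·80) = 5
20 log₁₀(5) ≈ 13.98 dB

14.0 dB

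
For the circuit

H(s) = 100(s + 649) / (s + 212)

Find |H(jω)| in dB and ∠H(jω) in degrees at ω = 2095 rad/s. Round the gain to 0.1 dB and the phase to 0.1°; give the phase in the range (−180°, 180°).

At s = jω = j2095:
zero (s+649): 649 + j2095 → |·| = √(649²+2095²) = √4810226 ≈ 2193.2, ∠ = arctan(2095/649) ≈ 72.79°
pole (s+212): 212 + j2095 → |·| = √(212²+2095²) = √4433969 ≈ 2105.7, ∠ = arctan(2095/212) ≈ 84.22°
|H| = 100 · 2193.2 / 2105.7 ≈ 104.16
Gain = 20 log₁₀(104.16) ≈ 40.35 dB
∠H = 72.79° − 84.22° = -11.43°

40.4 dB, -11.4°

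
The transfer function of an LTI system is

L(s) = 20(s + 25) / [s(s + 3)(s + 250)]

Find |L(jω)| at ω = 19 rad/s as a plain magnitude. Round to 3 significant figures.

At s = jω = j19:
zero (s+25): 25 + j19 → |·| = √(25²+19²) = √986 ≈ 31.401, ∠ = arctan(19/25) ≈ 37.23°
pole (s+3): 3 + j19 → |·| = √(3²+19²) = √370 ≈ 19.235, ∠ = arctan(19/3) ≈ 81.03°
pole (s+250): 250 + j19 → |·| = √(250²+19²) = √62861 ≈ 250.72, ∠ = arctan(19/250) ≈ 4.35°
pole at origin: |s| = 19, ∠ = 90.00° (in denominator)
|L| = 20 · 31.401 / 91629 ≈ 0.0068539

0.00685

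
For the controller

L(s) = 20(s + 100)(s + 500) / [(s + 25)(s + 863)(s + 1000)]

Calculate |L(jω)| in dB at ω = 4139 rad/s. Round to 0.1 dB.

At s = jω = j4139:
zero (s+100): 100 + j4139 → |·| = √(100²+4139²) = √17141321 ≈ 4140.2, ∠ = arctan(4139/100) ≈ 88.62°
zero (s+500): 500 + j4139 → |·| = √(500²+4139²) = √17381321 ≈ 4169.1, ∠ = arctan(4139/500) ≈ 83.11°
pole (s+25): 25 + j4139 → |·| = √(25²+4139²) = √17131946 ≈ 4139.1, ∠ = arctan(4139/25) ≈ 89.65°
pole (s+863): 863 + j4139 → |·| = √(863²+4139²) = √17876090 ≈ 4228, ∠ = arctan(4139/863) ≈ 78.22°
pole (s+1000): 1000 + j4139 → |·| = √(1000²+4139²) = √18131321 ≈ 4258.1, ∠ = arctan(4139/1000) ≈ 76.42°
|L| = 20 · 1.7261e+07 / 7.4517e+10 ≈ 0.0046328
Gain = 20 log₁₀(0.0046328) ≈ -46.68 dB

-46.7 dB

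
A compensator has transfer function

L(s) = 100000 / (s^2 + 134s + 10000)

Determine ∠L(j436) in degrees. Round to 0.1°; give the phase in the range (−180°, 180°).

-162.0°

At s = jω = j436:
quadratic: (j436)² + 134·j436 + 10000 = -180096 + j58424 → |·| ≈ 1.8934e+05, ∠ ≈ 162.03°
∠L = 0.00° − 162.03° = -162.03°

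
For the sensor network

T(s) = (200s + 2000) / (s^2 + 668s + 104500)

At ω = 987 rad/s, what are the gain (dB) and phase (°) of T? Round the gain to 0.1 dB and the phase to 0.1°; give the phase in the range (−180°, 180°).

Substitute s = j987:
Numerator: 200(j987) + 2000 = 2000 + j197400
Denominator: (j987)^2 + 668(j987) + 104500 = -869669 + j659316
|N| = √(2000² + 197400²) ≈ 1.9741e+05, ∠N ≈ 89.42°
|D| = √(869669² + 659316²) ≈ 1.0913e+06, ∠D ≈ 142.83°
|T| = 1.9741e+05 / 1.0913e+06 ≈ 0.18089
Gain = 20 log₁₀(0.18089) ≈ -14.85 dB
∠T = 89.42° − 142.83° = -53.41°

-14.9 dB, -53.4°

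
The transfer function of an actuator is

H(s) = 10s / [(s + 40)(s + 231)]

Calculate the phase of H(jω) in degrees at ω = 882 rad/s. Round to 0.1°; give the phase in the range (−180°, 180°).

-72.7°

At s = jω = j882:
zero at origin: s = j882 → |·| = 882, ∠ = 90.00°
pole (s+40): 40 + j882 → |·| = √(40²+882²) = √779524 ≈ 882.91, ∠ = arctan(882/40) ≈ 87.40°
pole (s+231): 231 + j882 → |·| = √(231²+882²) = √831285 ≈ 911.75, ∠ = arctan(882/231) ≈ 75.32°
∠H = 90.00° − 162.72° = -72.72°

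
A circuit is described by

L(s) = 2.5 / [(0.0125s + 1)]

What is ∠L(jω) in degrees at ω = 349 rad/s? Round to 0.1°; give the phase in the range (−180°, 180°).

-77.1°

At ω = 349 rad/s:
pole (1 + j349·0.0125) = 1 + j4.3625 → |·| ≈ 4.4756, ∠ ≈ 77.09°
∠L = (0°) − (77.09°) = -77.09°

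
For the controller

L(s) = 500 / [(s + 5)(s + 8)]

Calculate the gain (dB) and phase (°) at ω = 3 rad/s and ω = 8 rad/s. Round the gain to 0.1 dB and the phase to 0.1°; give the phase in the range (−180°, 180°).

ω = 3: 20.0 dB, -51.5°; ω = 8: 13.4 dB, -103.0°

At s = jω = j3:
pole (s+5): 5 + j3 → |·| = √(5²+3²) = √34 ≈ 5.831, ∠ = arctan(3/5) ≈ 30.96°
pole (s+8): 8 + j3 → |·| = √(8²+3²) = √73 ≈ 8.544, ∠ = arctan(3/8) ≈ 20.56°
|L| = 500 / 49.82 ≈ 10.036
Gain = 20 log₁₀(10.036) ≈ 20.03 dB
∠L = 0.00° − 51.52° = -51.52°

At s = jω = j8:
pole (s+5): 5 + j8 → |·| = √(5²+8²) = √89 ≈ 9.434, ∠ = arctan(8/5) ≈ 57.99°
pole (s+8): 8 + j8 → |·| = √(8²+8²) = √128 ≈ 11.314, ∠ = arctan(8/8) ≈ 45.00°
|L| = 500 / 106.74 ≈ 4.6843
Gain = 20 log₁₀(4.6843) ≈ 13.41 dB
∠L = 0.00° − 102.99° = -102.99°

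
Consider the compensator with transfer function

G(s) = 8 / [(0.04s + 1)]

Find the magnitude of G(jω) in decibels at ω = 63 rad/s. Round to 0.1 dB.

9.4 dB

At ω = 63 rad/s:
pole (1 + j63·0.04) = 1 + j2.52 → |·| ≈ 2.7112, ∠ ≈ 68.36°
|G| = 8 · 1 / (2.7112) ≈ 2.9507
Gain = 20 log₁₀(2.9507) ≈ 9.40 dB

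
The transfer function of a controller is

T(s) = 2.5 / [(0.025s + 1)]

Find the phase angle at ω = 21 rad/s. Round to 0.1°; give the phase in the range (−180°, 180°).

-27.7°

At ω = 21 rad/s:
pole (1 + j21·0.025) = 1 + j0.525 → |·| ≈ 1.1294, ∠ ≈ 27.70°
∠T = (0°) − (27.70°) = -27.70°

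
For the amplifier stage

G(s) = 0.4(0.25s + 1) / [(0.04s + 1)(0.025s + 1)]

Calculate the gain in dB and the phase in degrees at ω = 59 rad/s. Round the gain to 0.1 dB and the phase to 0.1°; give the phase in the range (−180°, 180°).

At ω = 59 rad/s:
zero (1 + j59·0.25) = 1 + j14.75 → |·| ≈ 14.784, ∠ ≈ 86.12°
pole (1 + j59·0.04) = 1 + j2.36 → |·| ≈ 2.5631, ∠ ≈ 67.04°
pole (1 + j59·0.025) = 1 + j1.475 → |·| ≈ 1.782, ∠ ≈ 55.86°
|G| = 0.4 · 14.784 / (2.5631 · 1.782) ≈ 1.2947
Gain = 20 log₁₀(1.2947) ≈ 2.24 dB
∠G = (86.12°) − (67.04° + 55.86°) = -36.78°

2.2 dB, -36.8°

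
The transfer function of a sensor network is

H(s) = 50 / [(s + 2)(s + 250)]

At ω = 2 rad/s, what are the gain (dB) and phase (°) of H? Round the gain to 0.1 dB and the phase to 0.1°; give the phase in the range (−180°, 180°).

At s = jω = j2:
pole (s+2): 2 + j2 → |·| = √(2²+2²) = √8 ≈ 2.8284, ∠ = arctan(2/2) ≈ 45.00°
pole (s+250): 250 + j2 → |·| = √(250²+2²) = √62504 ≈ 250.01, ∠ = arctan(2/250) ≈ 0.46°
|H| = 50 / 707.13 ≈ 0.070708
Gain = 20 log₁₀(0.070708) ≈ -23.01 dB
∠H = 0.00° − 45.46° = -45.46°

-23.0 dB, -45.5°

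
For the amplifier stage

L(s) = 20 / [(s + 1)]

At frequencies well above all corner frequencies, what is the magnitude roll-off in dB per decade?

Each pole contributes −20 dB/decade at high frequency; each zero contributes +20 dB/decade.
Net: 0 zero(s) − 1 pole(s) → -20 dB/decade.

-20 dB/decade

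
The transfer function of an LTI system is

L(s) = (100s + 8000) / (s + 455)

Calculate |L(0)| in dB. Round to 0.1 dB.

L(0) = 8000 / 455 ≈ 17.582
20 log₁₀(17.582) ≈ 24.90 dB

24.9 dB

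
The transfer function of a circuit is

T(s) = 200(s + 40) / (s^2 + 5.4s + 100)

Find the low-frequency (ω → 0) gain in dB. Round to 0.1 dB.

38.1 dB

T(0) = 200·40 / 100 = 80
20 log₁₀(80) ≈ 38.06 dB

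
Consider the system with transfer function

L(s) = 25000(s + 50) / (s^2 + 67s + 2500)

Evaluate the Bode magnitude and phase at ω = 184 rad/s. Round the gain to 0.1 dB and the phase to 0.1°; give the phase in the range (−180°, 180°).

43.0 dB, -83.7°

At s = jω = j184:
zero (s+50): 50 + j184 → |·| = √(50²+184²) = √36356 ≈ 190.67, ∠ = arctan(184/50) ≈ 74.80°
quadratic: (j184)² + 67·j184 + 2500 = -31356 + j12328 → |·| ≈ 33692, ∠ ≈ 158.54°
|L| = 25000 · 190.67 / 33692 ≈ 141.48
Gain = 20 log₁₀(141.48) ≈ 43.01 dB
∠L = 74.80° − 158.54° = -83.74°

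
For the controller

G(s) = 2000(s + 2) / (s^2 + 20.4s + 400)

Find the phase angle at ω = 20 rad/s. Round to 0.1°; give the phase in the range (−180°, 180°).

-5.7°

At s = jω = j20:
zero (s+2): 2 + j20 → |·| = √(2²+20²) = √404 ≈ 20.1, ∠ = arctan(20/2) ≈ 84.29°
quadratic: (j20)² + 20.4·j20 + 400 = 0 + j408 → |·| ≈ 408, ∠ ≈ 90.00°
∠G = 84.29° − 90.00° = -5.71°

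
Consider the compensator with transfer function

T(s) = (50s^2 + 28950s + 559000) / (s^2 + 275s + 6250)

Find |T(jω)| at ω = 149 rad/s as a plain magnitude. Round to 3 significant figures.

98.9

Substitute s = j149:
Numerator: 50(j149)^2 + 28950(j149) + 559000 = -551050 + j4313550
Denominator: (j149)^2 + 275(j149) + 6250 = -15951 + j40975
|N| = √(551050² + 4313550²) ≈ 4.3486e+06, ∠N ≈ 97.28°
|D| = √(15951² + 40975²) ≈ 43970, ∠D ≈ 111.27°
|T| = 4.3486e+06 / 43970 ≈ 98.899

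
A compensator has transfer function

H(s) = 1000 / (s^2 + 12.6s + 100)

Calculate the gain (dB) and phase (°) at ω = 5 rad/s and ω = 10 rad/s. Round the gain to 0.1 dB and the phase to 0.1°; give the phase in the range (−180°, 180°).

ω = 5: 20.2 dB, -40.0°; ω = 10: 18.0 dB, -90.0°

At s = jω = j5:
quadratic: (j5)² + 12.6·j5 + 100 = 75 + j63 → |·| ≈ 97.949, ∠ ≈ 40.03°
|H| = 1000 / 97.949 ≈ 10.209
Gain = 20 log₁₀(10.209) ≈ 20.18 dB
∠H = 0.00° − 40.03° = -40.03°

At s = jω = j10:
quadratic: (j10)² + 12.6·j10 + 100 = 0 + j126 → |·| ≈ 126, ∠ ≈ 90.00°
|H| = 1000 / 126 ≈ 7.9365
Gain = 20 log₁₀(7.9365) ≈ 17.99 dB
∠H = 0.00° − 90.00° = -90.00°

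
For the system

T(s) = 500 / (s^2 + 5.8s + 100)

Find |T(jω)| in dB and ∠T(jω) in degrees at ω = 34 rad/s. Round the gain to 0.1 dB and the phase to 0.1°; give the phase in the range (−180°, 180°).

At s = jω = j34:
quadratic: (j34)² + 5.8·j34 + 100 = -1056 + j197.2 → |·| ≈ 1074.3, ∠ ≈ 169.42°
|T| = 500 / 1074.3 ≈ 0.46542
Gain = 20 log₁₀(0.46542) ≈ -6.64 dB
∠T = 0.00° − 169.42° = -169.42°

-6.6 dB, -169.4°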